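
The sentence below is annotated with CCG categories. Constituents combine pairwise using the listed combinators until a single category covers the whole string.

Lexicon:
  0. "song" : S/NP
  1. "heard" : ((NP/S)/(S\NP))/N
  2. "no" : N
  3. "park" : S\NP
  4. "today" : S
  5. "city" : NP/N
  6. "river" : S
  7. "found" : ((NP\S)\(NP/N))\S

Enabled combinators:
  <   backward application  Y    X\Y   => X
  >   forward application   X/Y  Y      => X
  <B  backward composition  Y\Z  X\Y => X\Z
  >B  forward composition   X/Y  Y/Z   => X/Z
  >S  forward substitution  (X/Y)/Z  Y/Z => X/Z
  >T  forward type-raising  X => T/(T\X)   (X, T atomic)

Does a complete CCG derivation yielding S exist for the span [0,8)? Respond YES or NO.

S/NP ((NP/S)/(S\NP))/N N S\NP S NP/N S ((NP\S)\(NP/N))\S
CKY chart[0,8] = {N/(N\NP), NP, NP/(NP\NP), PP/(PP\NP), S/(S\NP)}; S ∉ chart

NO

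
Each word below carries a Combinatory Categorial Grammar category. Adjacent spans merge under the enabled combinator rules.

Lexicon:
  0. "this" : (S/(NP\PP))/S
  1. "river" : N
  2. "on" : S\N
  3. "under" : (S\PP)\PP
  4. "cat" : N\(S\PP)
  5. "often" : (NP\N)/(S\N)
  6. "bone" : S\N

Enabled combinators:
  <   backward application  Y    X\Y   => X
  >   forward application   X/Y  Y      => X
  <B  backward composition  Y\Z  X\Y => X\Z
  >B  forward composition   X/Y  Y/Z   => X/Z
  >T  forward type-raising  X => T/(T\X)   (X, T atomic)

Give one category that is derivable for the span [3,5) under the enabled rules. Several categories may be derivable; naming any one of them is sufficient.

[0,7] S   >
  [0,3] S/(NP\PP)   >
    [0,1] "this" : (S/(NP\PP))/S
    [1,3] S   >
      [1,2] S/(S\N)   >T
        [1,2] "river" : N
      [2,3] "on" : S\N
  [3,7] NP\PP   <B
    [3,5] N\PP   <B
      [3,4] "under" : (S\PP)\PP
      [4,5] "cat" : N\(S\PP)
    [5,7] NP\N   >
      [5,6] "often" : (NP\N)/(S\N)
      [6,7] "bone" : S\N

N\PP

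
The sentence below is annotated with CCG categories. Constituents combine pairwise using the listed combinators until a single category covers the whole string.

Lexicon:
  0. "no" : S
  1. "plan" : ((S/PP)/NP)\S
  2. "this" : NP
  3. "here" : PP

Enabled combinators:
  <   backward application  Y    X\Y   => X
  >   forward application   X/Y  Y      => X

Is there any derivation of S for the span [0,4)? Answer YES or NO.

[0,4] S   >
  [0,3] S/PP   >
    [0,2] (S/PP)/NP   <
      [0,1] "no" : S
      [1,2] "plan" : ((S/PP)/NP)\S
    [2,3] "this" : NP
  [3,4] "here" : PP

YES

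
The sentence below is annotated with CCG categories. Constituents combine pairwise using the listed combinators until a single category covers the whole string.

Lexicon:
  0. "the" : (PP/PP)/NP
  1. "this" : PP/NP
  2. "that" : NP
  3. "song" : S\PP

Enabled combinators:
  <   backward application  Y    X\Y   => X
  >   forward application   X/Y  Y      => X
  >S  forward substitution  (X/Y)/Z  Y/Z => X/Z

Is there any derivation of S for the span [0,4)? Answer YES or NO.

YES

[0,4] S   <
  [0,3] PP   >
    [0,2] PP/NP   >S
      [0,1] "the" : (PP/PP)/NP
      [1,2] "this" : PP/NP
    [2,3] "that" : NP
  [3,4] "song" : S\PP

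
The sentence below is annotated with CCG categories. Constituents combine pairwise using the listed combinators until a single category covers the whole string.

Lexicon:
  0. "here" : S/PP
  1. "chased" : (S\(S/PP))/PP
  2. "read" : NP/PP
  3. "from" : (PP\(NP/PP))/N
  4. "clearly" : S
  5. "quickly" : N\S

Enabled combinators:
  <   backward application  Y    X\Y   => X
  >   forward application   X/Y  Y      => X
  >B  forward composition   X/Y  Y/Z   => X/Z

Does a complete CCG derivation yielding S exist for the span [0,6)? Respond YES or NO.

[0,6] S   <
  [0,1] "here" : S/PP
  [1,6] S\(S/PP)   >
    [1,2] "chased" : (S\(S/PP))/PP
    [2,6] PP   <
      [2,3] "read" : NP/PP
      [3,6] PP\(NP/PP)   >
        [3,4] "from" : (PP\(NP/PP))/N
        [4,6] N   <
          [4,5] "clearly" : S
          [5,6] "quickly" : N\S

YES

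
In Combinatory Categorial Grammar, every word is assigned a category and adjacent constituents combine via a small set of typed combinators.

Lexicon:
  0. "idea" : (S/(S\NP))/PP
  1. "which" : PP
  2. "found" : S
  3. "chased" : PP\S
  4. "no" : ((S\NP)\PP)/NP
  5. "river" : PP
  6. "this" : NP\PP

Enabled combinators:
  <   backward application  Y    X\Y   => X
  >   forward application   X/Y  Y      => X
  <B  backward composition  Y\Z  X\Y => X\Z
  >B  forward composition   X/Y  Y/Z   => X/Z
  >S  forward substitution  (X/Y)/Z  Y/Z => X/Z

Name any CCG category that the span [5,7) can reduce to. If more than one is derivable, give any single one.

[0,7] S   >
  [0,2] S/(S\NP)   >
    [0,1] "idea" : (S/(S\NP))/PP
    [1,2] "which" : PP
  [2,7] S\NP   <
    [2,4] PP   <
      [2,3] "found" : S
      [3,4] "chased" : PP\S
    [4,7] (S\NP)\PP   >
      [4,5] "no" : ((S\NP)\PP)/NP
      [5,7] NP   <
        [5,6] "river" : PP
        [6,7] "this" : NP\PP

NP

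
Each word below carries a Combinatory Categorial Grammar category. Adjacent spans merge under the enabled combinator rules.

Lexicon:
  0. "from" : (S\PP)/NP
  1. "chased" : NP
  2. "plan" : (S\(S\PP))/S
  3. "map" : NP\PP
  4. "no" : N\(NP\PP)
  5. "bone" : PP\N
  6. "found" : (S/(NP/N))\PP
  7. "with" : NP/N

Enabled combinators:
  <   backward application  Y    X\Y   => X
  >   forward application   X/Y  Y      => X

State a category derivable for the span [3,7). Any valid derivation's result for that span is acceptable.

S/(NP/N)

[0,8] S   <
  [0,2] S\PP   >
    [0,1] "from" : (S\PP)/NP
    [1,2] "chased" : NP
  [2,8] S\(S\PP)   >
    [2,3] "plan" : (S\(S\PP))/S
    [3,8] S   >
      [3,7] S/(NP/N)   <
        [3,6] PP   <
          [3,5] N   <
            [3,4] "map" : NP\PP
            [4,5] "no" : N\(NP\PP)
          [5,6] "bone" : PP\N
        [6,7] "found" : (S/(NP/N))\PP
      [7,8] "with" : NP/N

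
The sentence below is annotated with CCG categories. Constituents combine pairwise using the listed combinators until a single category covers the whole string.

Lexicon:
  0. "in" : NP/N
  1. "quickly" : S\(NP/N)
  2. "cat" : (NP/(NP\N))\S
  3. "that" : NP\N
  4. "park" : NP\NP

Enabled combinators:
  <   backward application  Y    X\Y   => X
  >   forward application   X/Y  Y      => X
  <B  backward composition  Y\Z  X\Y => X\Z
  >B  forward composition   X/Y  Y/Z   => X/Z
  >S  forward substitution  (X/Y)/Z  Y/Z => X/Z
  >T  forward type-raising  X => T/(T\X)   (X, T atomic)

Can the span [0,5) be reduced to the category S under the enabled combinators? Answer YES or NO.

NP/N S\(NP/N) (NP/(NP\N))\S NP\N NP\NP
CKY chart[0,5] = {N/(N\NP), NP, NP/(NP\NP), PP/(PP\NP), S/(S\NP)}; S ∉ chart

NO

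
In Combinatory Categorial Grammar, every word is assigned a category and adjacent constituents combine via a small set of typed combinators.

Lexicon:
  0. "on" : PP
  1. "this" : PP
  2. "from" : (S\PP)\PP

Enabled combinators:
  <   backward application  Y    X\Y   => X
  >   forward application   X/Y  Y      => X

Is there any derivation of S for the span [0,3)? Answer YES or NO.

YES

[0,3] S   <
  [0,1] "on" : PP
  [1,3] S\PP   <
    [1,2] "this" : PP
    [2,3] "from" : (S\PP)\PP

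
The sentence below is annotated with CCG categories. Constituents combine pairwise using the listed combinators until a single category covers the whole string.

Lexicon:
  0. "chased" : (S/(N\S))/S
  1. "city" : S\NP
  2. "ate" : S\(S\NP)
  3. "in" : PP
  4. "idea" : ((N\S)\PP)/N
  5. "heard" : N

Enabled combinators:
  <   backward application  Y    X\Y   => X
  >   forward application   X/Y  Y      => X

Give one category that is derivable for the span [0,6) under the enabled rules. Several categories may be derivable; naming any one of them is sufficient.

[0,6] S   >
  [0,3] S/(N\S)   >
    [0,1] "chased" : (S/(N\S))/S
    [1,3] S   <
      [1,2] "city" : S\NP
      [2,3] "ate" : S\(S\NP)
  [3,6] N\S   <
    [3,4] "in" : PP
    [4,6] (N\S)\PP   >
      [4,5] "idea" : ((N\S)\PP)/N
      [5,6] "heard" : N

S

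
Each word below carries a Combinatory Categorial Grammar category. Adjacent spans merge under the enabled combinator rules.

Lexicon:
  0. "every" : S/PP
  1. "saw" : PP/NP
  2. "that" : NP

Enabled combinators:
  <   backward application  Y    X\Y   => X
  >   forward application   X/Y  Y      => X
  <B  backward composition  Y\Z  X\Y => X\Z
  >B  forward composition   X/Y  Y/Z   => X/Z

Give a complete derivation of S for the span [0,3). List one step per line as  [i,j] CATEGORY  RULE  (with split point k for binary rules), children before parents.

[0,3] S   >
  [0,2] S/NP   >B
    [0,1] "every" : S/PP
    [1,2] "saw" : PP/NP
  [2,3] "that" : NP

[0,1] S/PP  lex  "every"
[1,2] PP/NP  lex  "saw"
[0,2] S/NP  >B  k=1
[2,3] NP  lex  "that"
[0,3] S  >  k=2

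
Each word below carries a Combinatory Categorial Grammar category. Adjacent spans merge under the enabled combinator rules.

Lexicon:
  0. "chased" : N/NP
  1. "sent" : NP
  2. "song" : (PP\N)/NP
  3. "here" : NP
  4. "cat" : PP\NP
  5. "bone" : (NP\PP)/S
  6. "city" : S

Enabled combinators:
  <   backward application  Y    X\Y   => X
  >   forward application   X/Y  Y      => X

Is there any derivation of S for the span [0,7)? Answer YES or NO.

NO

N/NP NP (PP\N)/NP NP PP\NP (NP\PP)/S S
CKY chart[0,7] = {PP}; S ∉ chart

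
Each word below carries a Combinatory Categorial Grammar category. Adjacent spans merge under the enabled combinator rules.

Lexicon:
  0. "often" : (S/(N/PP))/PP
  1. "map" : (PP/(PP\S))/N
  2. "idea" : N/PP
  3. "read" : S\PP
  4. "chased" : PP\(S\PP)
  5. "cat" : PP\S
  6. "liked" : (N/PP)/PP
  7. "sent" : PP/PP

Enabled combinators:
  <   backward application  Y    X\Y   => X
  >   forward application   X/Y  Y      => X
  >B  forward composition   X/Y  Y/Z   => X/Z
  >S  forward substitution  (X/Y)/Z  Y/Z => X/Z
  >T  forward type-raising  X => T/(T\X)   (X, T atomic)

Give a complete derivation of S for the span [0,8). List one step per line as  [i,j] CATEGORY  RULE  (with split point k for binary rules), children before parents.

[0,8] S   >
  [0,6] S/(N/PP)   >
    [0,1] "often" : (S/(N/PP))/PP
    [1,6] PP   >
      [1,5] PP/(PP\S)   >
        [1,2] "map" : (PP/(PP\S))/N
        [2,5] N   >
          [2,3] "idea" : N/PP
          [3,5] PP   <
            [3,4] "read" : S\PP
            [4,5] "chased" : PP\(S\PP)
      [5,6] "cat" : PP\S
  [6,8] N/PP   >S
    [6,7] "liked" : (N/PP)/PP
    [7,8] "sent" : PP/PP

[0,1] (S/(N/PP))/PP  lex  "often"
[1,2] (PP/(PP\S))/N  lex  "map"
[2,3] N/PP  lex  "idea"
[3,4] S\PP  lex  "read"
[4,5] PP\(S\PP)  lex  "chased"
[3,5] PP  <  k=4
[2,5] N  >  k=3
[1,5] PP/(PP\S)  >  k=2
[5,6] PP\S  lex  "cat"
[1,6] PP  >  k=5
[0,6] S/(N/PP)  >  k=1
[6,7] (N/PP)/PP  lex  "liked"
[7,8] PP/PP  lex  "sent"
[6,8] N/PP  >S  k=7
[0,8] S  >  k=6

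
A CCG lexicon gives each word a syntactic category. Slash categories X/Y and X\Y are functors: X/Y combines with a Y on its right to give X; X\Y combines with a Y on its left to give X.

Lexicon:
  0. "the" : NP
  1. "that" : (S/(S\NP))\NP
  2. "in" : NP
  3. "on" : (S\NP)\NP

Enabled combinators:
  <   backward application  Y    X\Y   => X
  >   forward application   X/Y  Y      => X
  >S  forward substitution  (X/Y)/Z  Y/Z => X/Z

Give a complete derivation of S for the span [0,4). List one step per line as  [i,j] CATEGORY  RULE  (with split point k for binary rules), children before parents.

[0,4] S   >
  [0,2] S/(S\NP)   <
    [0,1] "the" : NP
    [1,2] "that" : (S/(S\NP))\NP
  [2,4] S\NP   <
    [2,3] "in" : NP
    [3,4] "on" : (S\NP)\NP

[0,1] NP  lex  "the"
[1,2] (S/(S\NP))\NP  lex  "that"
[0,2] S/(S\NP)  <  k=1
[2,3] NP  lex  "in"
[3,4] (S\NP)\NP  lex  "on"
[2,4] S\NP  <  k=3
[0,4] S  >  k=2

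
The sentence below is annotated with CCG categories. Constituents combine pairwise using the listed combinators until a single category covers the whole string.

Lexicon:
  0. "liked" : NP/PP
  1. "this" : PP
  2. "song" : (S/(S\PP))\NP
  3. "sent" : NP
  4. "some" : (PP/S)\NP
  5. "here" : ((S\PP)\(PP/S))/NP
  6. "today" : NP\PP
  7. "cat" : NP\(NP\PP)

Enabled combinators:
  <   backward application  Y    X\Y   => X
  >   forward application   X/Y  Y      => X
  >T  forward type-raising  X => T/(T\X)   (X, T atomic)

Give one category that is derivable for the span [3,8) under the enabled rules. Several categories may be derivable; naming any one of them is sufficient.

S\PP

[0,8] S   >
  [0,3] S/(S\PP)   <
    [0,2] NP   >
      [0,1] "liked" : NP/PP
      [1,2] "this" : PP
    [2,3] "song" : (S/(S\PP))\NP
  [3,8] S\PP   <
    [3,5] PP/S   <
      [3,4] "sent" : NP
      [4,5] "some" : (PP/S)\NP
    [5,8] (S\PP)\(PP/S)   >
      [5,6] "here" : ((S\PP)\(PP/S))/NP
      [6,8] NP   <
        [6,7] "today" : NP\PP
        [7,8] "cat" : NP\(NP\PP)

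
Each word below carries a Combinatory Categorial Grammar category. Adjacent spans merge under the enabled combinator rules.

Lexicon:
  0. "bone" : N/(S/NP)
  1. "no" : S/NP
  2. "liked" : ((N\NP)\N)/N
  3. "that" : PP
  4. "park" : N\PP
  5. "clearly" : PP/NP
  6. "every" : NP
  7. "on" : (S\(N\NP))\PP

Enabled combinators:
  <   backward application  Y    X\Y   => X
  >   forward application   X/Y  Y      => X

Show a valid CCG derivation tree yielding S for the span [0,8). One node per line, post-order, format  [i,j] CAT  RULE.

[0,8] S   <
  [0,5] N\NP   <
    [0,2] N   >
      [0,1] "bone" : N/(S/NP)
      [1,2] "no" : S/NP
    [2,5] (N\NP)\N   >
      [2,3] "liked" : ((N\NP)\N)/N
      [3,5] N   <
        [3,4] "that" : PP
        [4,5] "park" : N\PP
  [5,8] S\(N\NP)   <
    [5,7] PP   >
      [5,6] "clearly" : PP/NP
      [6,7] "every" : NP
    [7,8] "on" : (S\(N\NP))\PP

[0,1] N/(S/NP)  lex  "bone"
[1,2] S/NP  lex  "no"
[0,2] N  >  k=1
[2,3] ((N\NP)\N)/N  lex  "liked"
[3,4] PP  lex  "that"
[4,5] N\PP  lex  "park"
[3,5] N  <  k=4
[2,5] (N\NP)\N  >  k=3
[0,5] N\NP  <  k=2
[5,6] PP/NP  lex  "clearly"
[6,7] NP  lex  "every"
[5,7] PP  >  k=6
[7,8] (S\(N\NP))\PP  lex  "on"
[5,8] S\(N\NP)  <  k=7
[0,8] S  <  k=5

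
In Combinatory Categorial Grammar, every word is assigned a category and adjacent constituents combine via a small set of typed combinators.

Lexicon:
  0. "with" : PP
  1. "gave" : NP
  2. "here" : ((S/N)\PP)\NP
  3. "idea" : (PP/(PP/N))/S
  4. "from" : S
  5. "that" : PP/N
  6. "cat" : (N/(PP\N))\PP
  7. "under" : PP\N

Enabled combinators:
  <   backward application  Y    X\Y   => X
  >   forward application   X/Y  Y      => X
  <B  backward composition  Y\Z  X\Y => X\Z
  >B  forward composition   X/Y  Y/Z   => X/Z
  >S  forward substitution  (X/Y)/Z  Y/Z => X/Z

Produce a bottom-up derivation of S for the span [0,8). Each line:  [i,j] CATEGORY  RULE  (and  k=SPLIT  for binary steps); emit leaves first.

[0,1] PP  lex  "with"
[1,2] NP  lex  "gave"
[2,3] ((S/N)\PP)\NP  lex  "here"
[1,3] (S/N)\PP  <  k=2
[0,3] S/N  <  k=1
[3,4] (PP/(PP/N))/S  lex  "idea"
[4,5] S  lex  "from"
[3,5] PP/(PP/N)  >  k=4
[5,6] PP/N  lex  "that"
[3,6] PP  >  k=5
[6,7] (N/(PP\N))\PP  lex  "cat"
[3,7] N/(PP\N)  <  k=6
[7,8] PP\N  lex  "under"
[3,8] N  >  k=7
[0,8] S  >  k=3

[0,8] S   >
  [0,3] S/N   <
    [0,1] "with" : PP
    [1,3] (S/N)\PP   <
      [1,2] "gave" : NP
      [2,3] "here" : ((S/N)\PP)\NP
  [3,8] N   >
    [3,7] N/(PP\N)   <
      [3,6] PP   >
        [3,5] PP/(PP/N)   >
          [3,4] "idea" : (PP/(PP/N))/S
          [4,5] "from" : S
        [5,6] "that" : PP/N
      [6,7] "cat" : (N/(PP\N))\PP
    [7,8] "under" : PP\N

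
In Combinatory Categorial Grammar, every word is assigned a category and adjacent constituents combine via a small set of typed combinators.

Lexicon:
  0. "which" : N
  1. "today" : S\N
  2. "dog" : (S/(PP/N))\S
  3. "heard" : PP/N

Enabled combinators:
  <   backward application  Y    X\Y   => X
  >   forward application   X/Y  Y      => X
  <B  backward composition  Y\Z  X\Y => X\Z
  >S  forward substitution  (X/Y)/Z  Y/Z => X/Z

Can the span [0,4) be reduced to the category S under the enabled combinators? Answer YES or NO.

[0,4] S   >
  [0,3] S/(PP/N)   <
    [0,2] S   <
      [0,1] "which" : N
      [1,2] "today" : S\N
    [2,3] "dog" : (S/(PP/N))\S
  [3,4] "heard" : PP/N

YES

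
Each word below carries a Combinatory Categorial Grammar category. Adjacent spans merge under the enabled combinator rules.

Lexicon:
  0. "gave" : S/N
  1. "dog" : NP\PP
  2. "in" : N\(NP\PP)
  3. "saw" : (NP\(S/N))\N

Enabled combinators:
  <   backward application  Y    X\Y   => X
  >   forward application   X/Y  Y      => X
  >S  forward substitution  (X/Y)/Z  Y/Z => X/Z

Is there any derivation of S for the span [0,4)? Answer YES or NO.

NO

S/N NP\PP N\(NP\PP) (NP\(S/N))\N
CKY chart[0,4] = {NP}; S ∉ chart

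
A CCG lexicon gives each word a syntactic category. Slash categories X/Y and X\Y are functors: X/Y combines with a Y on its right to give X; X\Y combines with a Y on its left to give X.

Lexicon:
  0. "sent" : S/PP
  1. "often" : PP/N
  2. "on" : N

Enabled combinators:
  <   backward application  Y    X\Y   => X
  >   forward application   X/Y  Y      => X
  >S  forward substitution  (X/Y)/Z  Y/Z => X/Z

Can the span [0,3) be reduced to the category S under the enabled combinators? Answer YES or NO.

YES

[0,3] S   >
  [0,1] "sent" : S/PP
  [1,3] PP   >
    [1,2] "often" : PP/N
    [2,3] "on" : N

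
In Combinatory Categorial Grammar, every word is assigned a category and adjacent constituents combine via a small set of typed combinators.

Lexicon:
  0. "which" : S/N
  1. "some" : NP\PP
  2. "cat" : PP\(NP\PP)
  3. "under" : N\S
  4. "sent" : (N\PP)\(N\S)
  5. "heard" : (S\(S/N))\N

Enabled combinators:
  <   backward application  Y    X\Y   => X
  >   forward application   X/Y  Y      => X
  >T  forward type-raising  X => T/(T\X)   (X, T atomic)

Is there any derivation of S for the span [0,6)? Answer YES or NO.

[0,6] S   <
  [0,1] "which" : S/N
  [1,6] S\(S/N)   <
    [1,5] N   <
      [1,3] PP   <
        [1,2] "some" : NP\PP
        [2,3] "cat" : PP\(NP\PP)
      [3,5] N\PP   <
        [3,4] "under" : N\S
        [4,5] "sent" : (N\PP)\(N\S)
    [5,6] "heard" : (S\(S/N))\N

YES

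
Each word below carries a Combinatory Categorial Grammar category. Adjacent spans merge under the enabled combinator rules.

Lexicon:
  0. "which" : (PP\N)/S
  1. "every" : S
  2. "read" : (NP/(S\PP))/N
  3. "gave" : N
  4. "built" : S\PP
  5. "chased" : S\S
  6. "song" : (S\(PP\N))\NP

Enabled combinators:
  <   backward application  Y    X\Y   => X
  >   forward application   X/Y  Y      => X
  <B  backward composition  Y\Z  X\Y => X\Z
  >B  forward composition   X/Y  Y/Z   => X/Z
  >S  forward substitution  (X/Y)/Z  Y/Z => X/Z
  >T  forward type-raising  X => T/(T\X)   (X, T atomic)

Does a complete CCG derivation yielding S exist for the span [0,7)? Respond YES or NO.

YES

[0,7] S   <
  [0,2] PP\N   >
    [0,1] "which" : (PP\N)/S
    [1,2] "every" : S
  [2,7] S\(PP\N)   <
    [2,6] NP   >
      [2,4] NP/(S\PP)   >
        [2,3] "read" : (NP/(S\PP))/N
        [3,4] "gave" : N
      [4,6] S\PP   <B
        [4,5] "built" : S\PP
        [5,6] "chased" : S\S
    [6,7] "song" : (S\(PP\N))\NP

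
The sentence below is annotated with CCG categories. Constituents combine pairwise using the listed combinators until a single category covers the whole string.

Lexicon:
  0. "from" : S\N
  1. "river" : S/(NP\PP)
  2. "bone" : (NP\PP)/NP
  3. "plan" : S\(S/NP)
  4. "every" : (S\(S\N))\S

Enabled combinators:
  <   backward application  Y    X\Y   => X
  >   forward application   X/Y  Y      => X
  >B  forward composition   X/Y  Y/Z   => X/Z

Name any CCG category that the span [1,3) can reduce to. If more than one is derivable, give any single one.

S/NP

[0,5] S   <
  [0,1] "from" : S\N
  [1,5] S\(S\N)   <
    [1,4] S   <
      [1,3] S/NP   >B
        [1,2] "river" : S/(NP\PP)
        [2,3] "bone" : (NP\PP)/NP
      [3,4] "plan" : S\(S/NP)
    [4,5] "every" : (S\(S\N))\S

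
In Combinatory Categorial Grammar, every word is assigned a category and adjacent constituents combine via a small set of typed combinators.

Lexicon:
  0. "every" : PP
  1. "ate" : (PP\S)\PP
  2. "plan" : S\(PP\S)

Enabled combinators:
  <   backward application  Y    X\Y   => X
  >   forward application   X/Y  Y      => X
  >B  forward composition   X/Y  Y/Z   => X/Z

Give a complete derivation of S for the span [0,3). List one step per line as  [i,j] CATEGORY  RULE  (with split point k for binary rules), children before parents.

[0,3] S   <
  [0,2] PP\S   <
    [0,1] "every" : PP
    [1,2] "ate" : (PP\S)\PP
  [2,3] "plan" : S\(PP\S)

[0,1] PP  lex  "every"
[1,2] (PP\S)\PP  lex  "ate"
[0,2] PP\S  <  k=1
[2,3] S\(PP\S)  lex  "plan"
[0,3] S  <  k=2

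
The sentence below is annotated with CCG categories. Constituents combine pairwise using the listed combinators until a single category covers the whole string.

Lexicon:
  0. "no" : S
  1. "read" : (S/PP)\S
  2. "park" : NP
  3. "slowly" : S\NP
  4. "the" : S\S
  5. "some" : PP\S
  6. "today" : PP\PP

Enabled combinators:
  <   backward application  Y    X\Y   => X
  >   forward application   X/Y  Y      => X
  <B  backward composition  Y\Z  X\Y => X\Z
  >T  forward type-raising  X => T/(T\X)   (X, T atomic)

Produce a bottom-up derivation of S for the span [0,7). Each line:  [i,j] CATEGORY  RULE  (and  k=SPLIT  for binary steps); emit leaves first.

[0,7] S   >
  [0,2] S/PP   <
    [0,1] "no" : S
    [1,2] "read" : (S/PP)\S
  [2,7] PP   <
    [2,4] S   <
      [2,3] "park" : NP
      [3,4] "slowly" : S\NP
    [4,7] PP\S   <B
      [4,5] "the" : S\S
      [5,7] PP\S   <B
        [5,6] "some" : PP\S
        [6,7] "today" : PP\PP

[0,1] S  lex  "no"
[1,2] (S/PP)\S  lex  "read"
[0,2] S/PP  <  k=1
[2,3] NP  lex  "park"
[3,4] S\NP  lex  "slowly"
[2,4] S  <  k=3
[4,5] S\S  lex  "the"
[5,6] PP\S  lex  "some"
[6,7] PP\PP  lex  "today"
[5,7] PP\S  <B  k=6
[4,7] PP\S  <B  k=5
[2,7] PP  <  k=4
[0,7] S  >  k=2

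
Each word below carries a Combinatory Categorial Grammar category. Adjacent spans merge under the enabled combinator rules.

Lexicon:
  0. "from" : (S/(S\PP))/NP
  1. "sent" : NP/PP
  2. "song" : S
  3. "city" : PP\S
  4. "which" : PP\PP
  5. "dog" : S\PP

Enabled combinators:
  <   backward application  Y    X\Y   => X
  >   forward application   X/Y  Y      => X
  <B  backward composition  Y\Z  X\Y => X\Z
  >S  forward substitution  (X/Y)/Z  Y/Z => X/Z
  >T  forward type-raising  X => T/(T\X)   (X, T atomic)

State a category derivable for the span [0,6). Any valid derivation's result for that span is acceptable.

S

[0,6] S   >
  [0,5] S/(S\PP)   >
    [0,1] "from" : (S/(S\PP))/NP
    [1,5] NP   >
      [1,2] "sent" : NP/PP
      [2,5] PP   <
        [2,3] "song" : S
        [3,5] PP\S   <B
          [3,4] "city" : PP\S
          [4,5] "which" : PP\PP
  [5,6] "dog" : S\PP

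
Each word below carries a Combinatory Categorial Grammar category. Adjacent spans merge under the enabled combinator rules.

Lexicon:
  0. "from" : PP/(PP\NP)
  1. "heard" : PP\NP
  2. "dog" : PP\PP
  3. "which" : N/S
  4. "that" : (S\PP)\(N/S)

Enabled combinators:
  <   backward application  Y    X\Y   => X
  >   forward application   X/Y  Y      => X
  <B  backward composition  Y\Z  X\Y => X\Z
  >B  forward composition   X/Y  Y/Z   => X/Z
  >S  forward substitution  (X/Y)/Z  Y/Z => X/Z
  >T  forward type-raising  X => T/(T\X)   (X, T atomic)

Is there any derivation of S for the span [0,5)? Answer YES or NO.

[0,5] S   <
  [0,3] PP   >
    [0,1] "from" : PP/(PP\NP)
    [1,3] PP\NP   <B
      [1,2] "heard" : PP\NP
      [2,3] "dog" : PP\PP
  [3,5] S\PP   <
    [3,4] "which" : N/S
    [4,5] "that" : (S\PP)\(N/S)

YES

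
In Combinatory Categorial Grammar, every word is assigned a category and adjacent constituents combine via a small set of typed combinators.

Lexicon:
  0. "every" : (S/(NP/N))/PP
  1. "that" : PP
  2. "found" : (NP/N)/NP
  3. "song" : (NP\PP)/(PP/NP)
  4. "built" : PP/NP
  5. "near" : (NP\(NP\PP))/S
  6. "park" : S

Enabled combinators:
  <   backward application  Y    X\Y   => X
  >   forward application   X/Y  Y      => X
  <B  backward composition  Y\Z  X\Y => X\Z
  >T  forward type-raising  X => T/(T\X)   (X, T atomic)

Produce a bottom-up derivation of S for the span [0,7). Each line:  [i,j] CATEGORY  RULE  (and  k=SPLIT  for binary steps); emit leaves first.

[0,1] (S/(NP/N))/PP  lex  "every"
[1,2] PP  lex  "that"
[0,2] S/(NP/N)  >  k=1
[2,3] (NP/N)/NP  lex  "found"
[3,4] (NP\PP)/(PP/NP)  lex  "song"
[4,5] PP/NP  lex  "built"
[3,5] NP\PP  >  k=4
[5,6] (NP\(NP\PP))/S  lex  "near"
[6,7] S  lex  "park"
[5,7] NP\(NP\PP)  >  k=6
[3,7] NP  <  k=5
[2,7] NP/N  >  k=3
[0,7] S  >  k=2

[0,7] S   >
  [0,2] S/(NP/N)   >
    [0,1] "every" : (S/(NP/N))/PP
    [1,2] "that" : PP
  [2,7] NP/N   >
    [2,3] "found" : (NP/N)/NP
    [3,7] NP   <
      [3,5] NP\PP   >
        [3,4] "song" : (NP\PP)/(PP/NP)
        [4,5] "built" : PP/NP
      [5,7] NP\(NP\PP)   >
        [5,6] "near" : (NP\(NP\PP))/S
        [6,7] "park" : S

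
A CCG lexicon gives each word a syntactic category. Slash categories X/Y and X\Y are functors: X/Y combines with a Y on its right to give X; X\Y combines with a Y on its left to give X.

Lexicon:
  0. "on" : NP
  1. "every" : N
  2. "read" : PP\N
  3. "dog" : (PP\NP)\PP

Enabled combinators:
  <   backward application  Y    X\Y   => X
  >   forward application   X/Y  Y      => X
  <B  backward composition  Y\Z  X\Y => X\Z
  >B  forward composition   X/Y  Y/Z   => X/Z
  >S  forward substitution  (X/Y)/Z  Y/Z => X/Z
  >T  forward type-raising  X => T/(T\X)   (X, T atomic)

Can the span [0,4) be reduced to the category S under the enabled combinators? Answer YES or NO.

NP N PP\N (PP\NP)\PP
CKY chart[0,4] = {N/(N\PP), NP/(NP\PP), PP, PP/(PP\PP), S/(S\PP)}; S ∉ chart

NO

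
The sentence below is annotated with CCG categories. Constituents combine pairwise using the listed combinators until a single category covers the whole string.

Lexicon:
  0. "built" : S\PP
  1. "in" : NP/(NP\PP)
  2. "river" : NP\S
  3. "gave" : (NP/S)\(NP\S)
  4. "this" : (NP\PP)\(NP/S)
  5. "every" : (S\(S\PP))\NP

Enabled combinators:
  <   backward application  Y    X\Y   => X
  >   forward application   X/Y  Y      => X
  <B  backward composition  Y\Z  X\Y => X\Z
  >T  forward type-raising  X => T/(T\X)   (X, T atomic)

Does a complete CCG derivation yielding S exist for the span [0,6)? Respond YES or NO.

YES

[0,6] S   <
  [0,1] "built" : S\PP
  [1,6] S\(S\PP)   <
    [1,5] NP   >
      [1,2] "in" : NP/(NP\PP)
      [2,5] NP\PP   <
        [2,4] NP/S   <
          [2,3] "river" : NP\S
          [3,4] "gave" : (NP/S)\(NP\S)
        [4,5] "this" : (NP\PP)\(NP/S)
    [5,6] "every" : (S\(S\PP))\NP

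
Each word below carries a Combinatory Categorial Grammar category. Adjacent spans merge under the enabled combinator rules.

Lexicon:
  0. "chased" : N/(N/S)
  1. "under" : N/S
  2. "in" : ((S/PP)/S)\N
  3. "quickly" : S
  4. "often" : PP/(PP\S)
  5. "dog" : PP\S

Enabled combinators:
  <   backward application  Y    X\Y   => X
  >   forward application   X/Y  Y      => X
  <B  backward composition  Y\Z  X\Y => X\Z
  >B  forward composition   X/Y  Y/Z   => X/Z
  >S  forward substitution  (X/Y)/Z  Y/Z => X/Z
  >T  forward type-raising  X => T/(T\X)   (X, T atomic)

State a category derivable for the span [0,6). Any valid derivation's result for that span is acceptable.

S

[0,6] S   >
  [0,4] S/PP   >
    [0,3] (S/PP)/S   <
      [0,2] N   >
        [0,1] "chased" : N/(N/S)
        [1,2] "under" : N/S
      [2,3] "in" : ((S/PP)/S)\N
    [3,4] "quickly" : S
  [4,6] PP   >
    [4,5] "often" : PP/(PP\S)
    [5,6] "dog" : PP\S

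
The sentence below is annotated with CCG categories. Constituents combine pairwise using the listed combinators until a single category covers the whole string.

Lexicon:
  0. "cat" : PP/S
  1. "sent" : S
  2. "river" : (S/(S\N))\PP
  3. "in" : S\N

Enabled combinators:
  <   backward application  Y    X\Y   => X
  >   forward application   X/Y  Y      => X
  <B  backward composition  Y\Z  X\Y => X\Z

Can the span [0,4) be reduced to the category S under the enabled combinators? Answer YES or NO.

[0,4] S   >
  [0,3] S/(S\N)   <
    [0,2] PP   >
      [0,1] "cat" : PP/S
      [1,2] "sent" : S
    [2,3] "river" : (S/(S\N))\PP
  [3,4] "in" : S\N

YES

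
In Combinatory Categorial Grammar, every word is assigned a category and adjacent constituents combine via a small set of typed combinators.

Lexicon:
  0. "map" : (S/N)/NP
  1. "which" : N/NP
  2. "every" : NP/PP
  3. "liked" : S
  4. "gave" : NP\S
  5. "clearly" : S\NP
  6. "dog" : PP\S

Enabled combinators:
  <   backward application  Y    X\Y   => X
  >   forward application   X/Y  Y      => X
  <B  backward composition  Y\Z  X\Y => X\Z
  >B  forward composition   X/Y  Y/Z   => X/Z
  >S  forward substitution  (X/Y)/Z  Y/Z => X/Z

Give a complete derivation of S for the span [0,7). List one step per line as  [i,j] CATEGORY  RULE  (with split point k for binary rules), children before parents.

[0,1] (S/N)/NP  lex  "map"
[1,2] N/NP  lex  "which"
[0,2] S/NP  >S  k=1
[2,3] NP/PP  lex  "every"
[0,3] S/PP  >B  k=2
[3,4] S  lex  "liked"
[4,5] NP\S  lex  "gave"
[3,5] NP  <  k=4
[5,6] S\NP  lex  "clearly"
[6,7] PP\S  lex  "dog"
[5,7] PP\NP  <B  k=6
[3,7] PP  <  k=5
[0,7] S  >  k=3

[0,7] S   >
  [0,3] S/PP   >B
    [0,2] S/NP   >S
      [0,1] "map" : (S/N)/NP
      [1,2] "which" : N/NP
    [2,3] "every" : NP/PP
  [3,7] PP   <
    [3,5] NP   <
      [3,4] "liked" : S
      [4,5] "gave" : NP\S
    [5,7] PP\NP   <B
      [5,6] "clearly" : S\NP
      [6,7] "dog" : PP\S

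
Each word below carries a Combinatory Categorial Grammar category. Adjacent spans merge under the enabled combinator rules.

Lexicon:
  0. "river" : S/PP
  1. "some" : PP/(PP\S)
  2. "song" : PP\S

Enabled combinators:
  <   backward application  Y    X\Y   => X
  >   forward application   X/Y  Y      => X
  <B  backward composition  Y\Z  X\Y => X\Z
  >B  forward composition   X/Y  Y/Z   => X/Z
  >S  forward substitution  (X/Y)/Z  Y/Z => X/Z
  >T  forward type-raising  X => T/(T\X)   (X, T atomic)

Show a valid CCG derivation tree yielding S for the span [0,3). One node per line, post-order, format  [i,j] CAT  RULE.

[0,3] S   >
  [0,1] "river" : S/PP
  [1,3] PP   >
    [1,2] "some" : PP/(PP\S)
    [2,3] "song" : PP\S

[0,1] S/PP  lex  "river"
[1,2] PP/(PP\S)  lex  "some"
[2,3] PP\S  lex  "song"
[1,3] PP  >  k=2
[0,3] S  >  k=1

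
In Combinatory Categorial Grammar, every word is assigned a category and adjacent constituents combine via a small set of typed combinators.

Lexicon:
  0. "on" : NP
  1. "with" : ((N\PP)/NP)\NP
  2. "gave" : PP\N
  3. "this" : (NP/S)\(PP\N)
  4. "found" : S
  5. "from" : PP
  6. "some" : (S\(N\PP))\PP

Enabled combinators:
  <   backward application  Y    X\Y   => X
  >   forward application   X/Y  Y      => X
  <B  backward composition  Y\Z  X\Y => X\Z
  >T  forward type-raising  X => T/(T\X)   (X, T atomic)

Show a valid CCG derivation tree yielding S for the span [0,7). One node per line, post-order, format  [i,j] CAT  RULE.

[0,1] NP  lex  "on"
[1,2] ((N\PP)/NP)\NP  lex  "with"
[0,2] (N\PP)/NP  <  k=1
[2,3] PP\N  lex  "gave"
[3,4] (NP/S)\(PP\N)  lex  "this"
[2,4] NP/S  <  k=3
[4,5] S  lex  "found"
[2,5] NP  >  k=4
[0,5] N\PP  >  k=2
[5,6] PP  lex  "from"
[6,7] (S\(N\PP))\PP  lex  "some"
[5,7] S\(N\PP)  <  k=6
[0,7] S  <  k=5

[0,7] S   <
  [0,5] N\PP   >
    [0,2] (N\PP)/NP   <
      [0,1] "on" : NP
      [1,2] "with" : ((N\PP)/NP)\NP
    [2,5] NP   >
      [2,4] NP/S   <
        [2,3] "gave" : PP\N
        [3,4] "this" : (NP/S)\(PP\N)
      [4,5] "found" : S
  [5,7] S\(N\PP)   <
    [5,6] "from" : PP
    [6,7] "some" : (S\(N\PP))\PP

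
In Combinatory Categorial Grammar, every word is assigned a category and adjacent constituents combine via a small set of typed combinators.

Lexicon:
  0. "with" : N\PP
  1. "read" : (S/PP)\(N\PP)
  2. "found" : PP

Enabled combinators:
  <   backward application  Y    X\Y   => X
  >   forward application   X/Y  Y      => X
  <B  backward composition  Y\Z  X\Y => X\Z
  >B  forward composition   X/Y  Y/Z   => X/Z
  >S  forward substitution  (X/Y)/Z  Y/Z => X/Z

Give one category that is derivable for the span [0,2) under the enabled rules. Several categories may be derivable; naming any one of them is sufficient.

[0,3] S   >
  [0,2] S/PP   <
    [0,1] "with" : N\PP
    [1,2] "read" : (S/PP)\(N\PP)
  [2,3] "found" : PP

S/PP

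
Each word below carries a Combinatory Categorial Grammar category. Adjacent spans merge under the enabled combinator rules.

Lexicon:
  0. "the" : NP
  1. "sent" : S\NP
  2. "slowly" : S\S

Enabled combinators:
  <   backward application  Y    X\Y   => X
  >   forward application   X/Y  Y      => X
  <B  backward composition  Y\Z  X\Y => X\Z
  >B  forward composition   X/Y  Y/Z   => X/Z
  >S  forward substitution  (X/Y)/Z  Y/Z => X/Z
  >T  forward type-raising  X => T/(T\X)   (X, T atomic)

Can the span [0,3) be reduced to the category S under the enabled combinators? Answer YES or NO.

[0,3] S   >
  [0,1] S/(S\NP)   >T
    [0,1] "the" : NP
  [1,3] S\NP   <B
    [1,2] "sent" : S\NP
    [2,3] "slowly" : S\S

YES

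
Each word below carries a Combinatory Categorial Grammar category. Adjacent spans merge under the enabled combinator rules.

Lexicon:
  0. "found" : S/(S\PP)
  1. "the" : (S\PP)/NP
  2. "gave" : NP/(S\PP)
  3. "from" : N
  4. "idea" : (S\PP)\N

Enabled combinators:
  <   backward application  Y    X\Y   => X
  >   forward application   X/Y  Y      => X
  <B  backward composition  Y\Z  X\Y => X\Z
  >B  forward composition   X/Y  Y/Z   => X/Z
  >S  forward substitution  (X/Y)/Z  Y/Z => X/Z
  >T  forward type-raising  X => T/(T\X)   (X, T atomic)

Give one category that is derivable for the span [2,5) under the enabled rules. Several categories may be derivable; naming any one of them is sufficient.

NP

[0,5] S   >
  [0,1] "found" : S/(S\PP)
  [1,5] S\PP   >
    [1,2] "the" : (S\PP)/NP
    [2,5] NP   >
      [2,3] "gave" : NP/(S\PP)
      [3,5] S\PP   <
        [3,4] "from" : N
        [4,5] "idea" : (S\PP)\N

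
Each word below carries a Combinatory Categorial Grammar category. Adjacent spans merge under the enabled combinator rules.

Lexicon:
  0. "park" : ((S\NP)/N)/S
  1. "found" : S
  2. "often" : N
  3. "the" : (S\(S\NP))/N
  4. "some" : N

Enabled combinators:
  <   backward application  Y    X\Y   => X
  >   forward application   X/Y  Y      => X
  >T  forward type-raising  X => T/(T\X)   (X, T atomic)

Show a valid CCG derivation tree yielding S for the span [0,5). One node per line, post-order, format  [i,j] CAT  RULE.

[0,5] S   <
  [0,3] S\NP   >
    [0,2] (S\NP)/N   >
      [0,1] "park" : ((S\NP)/N)/S
      [1,2] "found" : S
    [2,3] "often" : N
  [3,5] S\(S\NP)   >
    [3,4] "the" : (S\(S\NP))/N
    [4,5] "some" : N

[0,1] ((S\NP)/N)/S  lex  "park"
[1,2] S  lex  "found"
[0,2] (S\NP)/N  >  k=1
[2,3] N  lex  "often"
[0,3] S\NP  >  k=2
[3,4] (S\(S\NP))/N  lex  "the"
[4,5] N  lex  "some"
[3,5] S\(S\NP)  >  k=4
[0,5] S  <  k=3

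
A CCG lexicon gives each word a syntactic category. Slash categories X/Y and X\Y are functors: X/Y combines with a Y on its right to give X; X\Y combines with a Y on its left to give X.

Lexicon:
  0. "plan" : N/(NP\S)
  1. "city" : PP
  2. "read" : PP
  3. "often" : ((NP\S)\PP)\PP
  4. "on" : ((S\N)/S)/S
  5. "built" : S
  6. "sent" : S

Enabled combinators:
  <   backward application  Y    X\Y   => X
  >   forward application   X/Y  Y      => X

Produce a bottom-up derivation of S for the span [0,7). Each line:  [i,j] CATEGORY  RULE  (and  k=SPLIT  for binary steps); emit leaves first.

[0,1] N/(NP\S)  lex  "plan"
[1,2] PP  lex  "city"
[2,3] PP  lex  "read"
[3,4] ((NP\S)\PP)\PP  lex  "often"
[2,4] (NP\S)\PP  <  k=3
[1,4] NP\S  <  k=2
[0,4] N  >  k=1
[4,5] ((S\N)/S)/S  lex  "on"
[5,6] S  lex  "built"
[4,6] (S\N)/S  >  k=5
[6,7] S  lex  "sent"
[4,7] S\N  >  k=6
[0,7] S  <  k=4

[0,7] S   <
  [0,4] N   >
    [0,1] "plan" : N/(NP\S)
    [1,4] NP\S   <
      [1,2] "city" : PP
      [2,4] (NP\S)\PP   <
        [2,3] "read" : PP
        [3,4] "often" : ((NP\S)\PP)\PP
  [4,7] S\N   >
    [4,6] (S\N)/S   >
      [4,5] "on" : ((S\N)/S)/S
      [5,6] "built" : S
    [6,7] "sent" : S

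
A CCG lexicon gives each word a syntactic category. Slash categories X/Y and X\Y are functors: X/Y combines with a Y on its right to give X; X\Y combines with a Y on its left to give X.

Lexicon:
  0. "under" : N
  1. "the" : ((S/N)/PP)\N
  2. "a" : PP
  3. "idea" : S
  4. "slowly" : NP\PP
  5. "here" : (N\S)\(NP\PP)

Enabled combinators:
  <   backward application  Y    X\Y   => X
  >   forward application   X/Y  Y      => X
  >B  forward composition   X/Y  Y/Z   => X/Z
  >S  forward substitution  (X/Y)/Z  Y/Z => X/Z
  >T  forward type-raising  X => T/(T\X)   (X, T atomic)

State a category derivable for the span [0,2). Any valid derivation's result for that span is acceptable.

[0,6] S   >
  [0,3] S/N   >
    [0,2] (S/N)/PP   <
      [0,1] "under" : N
      [1,2] "the" : ((S/N)/PP)\N
    [2,3] "a" : PP
  [3,6] N   >
    [3,4] N/(N\S)   >T
      [3,4] "idea" : S
    [4,6] N\S   <
      [4,5] "slowly" : NP\PP
      [5,6] "here" : (N\S)\(NP\PP)

(S/N)/PP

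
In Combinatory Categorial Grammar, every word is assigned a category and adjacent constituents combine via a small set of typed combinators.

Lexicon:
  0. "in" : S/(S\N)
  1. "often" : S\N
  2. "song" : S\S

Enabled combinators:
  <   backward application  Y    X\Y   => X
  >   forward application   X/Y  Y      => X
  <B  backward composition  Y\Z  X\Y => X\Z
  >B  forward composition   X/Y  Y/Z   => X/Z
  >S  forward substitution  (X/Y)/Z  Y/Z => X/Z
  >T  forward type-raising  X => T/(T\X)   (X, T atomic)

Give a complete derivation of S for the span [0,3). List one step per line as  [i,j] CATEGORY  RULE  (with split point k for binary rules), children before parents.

[0,1] S/(S\N)  lex  "in"
[1,2] S\N  lex  "often"
[2,3] S\S  lex  "song"
[1,3] S\N  <B  k=2
[0,3] S  >  k=1

[0,3] S   >
  [0,1] "in" : S/(S\N)
  [1,3] S\N   <B
    [1,2] "often" : S\N
    [2,3] "song" : S\S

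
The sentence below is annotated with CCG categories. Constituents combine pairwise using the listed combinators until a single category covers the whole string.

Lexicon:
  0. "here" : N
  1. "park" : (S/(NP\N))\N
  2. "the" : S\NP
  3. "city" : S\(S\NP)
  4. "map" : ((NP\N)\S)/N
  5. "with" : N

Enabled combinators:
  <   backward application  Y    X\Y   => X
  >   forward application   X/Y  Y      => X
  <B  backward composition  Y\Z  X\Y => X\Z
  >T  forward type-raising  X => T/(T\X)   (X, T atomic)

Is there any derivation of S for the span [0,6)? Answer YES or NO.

[0,6] S   >
  [0,2] S/(NP\N)   <
    [0,1] "here" : N
    [1,2] "park" : (S/(NP\N))\N
  [2,6] NP\N   <
    [2,4] S   <
      [2,3] "the" : S\NP
      [3,4] "city" : S\(S\NP)
    [4,6] (NP\N)\S   >
      [4,5] "map" : ((NP\N)\S)/N
      [5,6] "with" : N

YES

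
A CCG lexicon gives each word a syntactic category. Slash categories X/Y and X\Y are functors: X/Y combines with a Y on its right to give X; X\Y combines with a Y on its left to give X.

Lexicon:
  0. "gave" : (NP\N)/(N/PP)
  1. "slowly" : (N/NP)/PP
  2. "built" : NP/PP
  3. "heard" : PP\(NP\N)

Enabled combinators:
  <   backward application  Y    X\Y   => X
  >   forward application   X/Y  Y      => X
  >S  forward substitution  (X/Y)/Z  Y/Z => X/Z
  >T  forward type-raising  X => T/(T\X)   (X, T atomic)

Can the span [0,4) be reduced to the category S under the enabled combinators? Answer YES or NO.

NO

(NP\N)/(N/PP) (N/NP)/PP NP/PP PP\(NP\N)
CKY chart[0,4] = {N/(N\PP), NP/(NP\PP), PP, PP/(PP\PP), S/(S\PP)}; S ∉ chart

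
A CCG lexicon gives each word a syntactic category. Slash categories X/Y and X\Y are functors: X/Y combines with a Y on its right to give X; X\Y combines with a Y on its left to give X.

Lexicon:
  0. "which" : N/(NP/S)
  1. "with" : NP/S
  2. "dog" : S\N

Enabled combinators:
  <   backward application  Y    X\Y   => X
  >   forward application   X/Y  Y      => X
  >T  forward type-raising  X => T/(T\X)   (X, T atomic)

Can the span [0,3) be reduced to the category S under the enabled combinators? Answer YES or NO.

YES

[0,3] S   <
  [0,2] N   >
    [0,1] "which" : N/(NP/S)
    [1,2] "with" : NP/S
  [2,3] "dog" : S\N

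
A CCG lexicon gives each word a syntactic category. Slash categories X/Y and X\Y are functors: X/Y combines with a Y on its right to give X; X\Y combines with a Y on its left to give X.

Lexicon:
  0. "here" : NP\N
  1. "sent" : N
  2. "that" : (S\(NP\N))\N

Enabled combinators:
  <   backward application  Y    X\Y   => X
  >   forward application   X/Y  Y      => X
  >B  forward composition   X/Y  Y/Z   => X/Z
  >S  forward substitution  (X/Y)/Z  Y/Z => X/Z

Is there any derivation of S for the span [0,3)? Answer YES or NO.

[0,3] S   <
  [0,1] "here" : NP\N
  [1,3] S\(NP\N)   <
    [1,2] "sent" : N
    [2,3] "that" : (S\(NP\N))\N

YES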